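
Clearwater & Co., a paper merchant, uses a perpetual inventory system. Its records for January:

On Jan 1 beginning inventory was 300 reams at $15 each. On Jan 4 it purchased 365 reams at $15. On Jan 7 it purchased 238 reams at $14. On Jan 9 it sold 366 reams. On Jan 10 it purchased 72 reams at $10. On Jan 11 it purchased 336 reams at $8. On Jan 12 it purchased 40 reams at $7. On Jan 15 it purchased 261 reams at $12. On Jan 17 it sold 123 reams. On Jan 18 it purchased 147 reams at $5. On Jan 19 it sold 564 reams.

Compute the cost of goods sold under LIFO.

COGS = $11,311

Jan 9, 366 sold [LIFO — newest first]: 238 @ $14 + 128 @ $15 = $5,252
Jan 17, 123 sold [LIFO — newest first]: 123 @ $12 = $1,476
Jan 19, 564 sold [LIFO — newest first]: 147 @ $5 + 138 @ $12 + 40 @ $7 + 239 @ $8 = $4,583
Total COGS = $5,252 + $1,476 + $4,583 = $11,311
Ending inventory: 300 @ $15 + 237 @ $15 + 72 @ $10 + 97 @ $8 = $9,551
Check: goods available $20,862 = COGS $11,311 + ending $9,551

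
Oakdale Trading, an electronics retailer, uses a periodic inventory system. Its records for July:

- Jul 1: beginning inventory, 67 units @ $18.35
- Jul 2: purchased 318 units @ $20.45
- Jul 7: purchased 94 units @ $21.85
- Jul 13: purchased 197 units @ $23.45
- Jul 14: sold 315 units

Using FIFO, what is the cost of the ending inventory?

Jul 14, 315 sold [FIFO — oldest first]: 67 @ $18.35 + 248 @ $20.45 = $6,301.05
Ending inventory: 70 @ $20.45 + 94 @ $21.85 + 197 @ $23.45 = $8,105.05
Check: goods available $14,406.10 = COGS $6,301.05 + ending $8,105.05

Ending inventory = $8,105.05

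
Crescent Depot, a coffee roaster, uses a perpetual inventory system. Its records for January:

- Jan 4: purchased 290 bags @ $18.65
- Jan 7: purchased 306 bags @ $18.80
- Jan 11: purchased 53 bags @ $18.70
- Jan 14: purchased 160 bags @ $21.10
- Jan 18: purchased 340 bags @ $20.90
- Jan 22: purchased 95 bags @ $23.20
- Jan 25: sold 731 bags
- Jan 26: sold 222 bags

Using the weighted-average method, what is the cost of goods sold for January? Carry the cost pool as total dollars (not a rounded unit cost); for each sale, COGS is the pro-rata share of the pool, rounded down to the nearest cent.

After Jan 4: 290 on hand, pool $5,408.50 (≈ $18.6500 each)
After Jan 7: 596 on hand, pool $11,161.30 (≈ $18.7270 each)
After Jan 11: 649 on hand, pool $12,152.40 (≈ $18.7248 each)
After Jan 14: 809 on hand, pool $15,528.40 (≈ $19.1946 each)
After Jan 18: 1149 on hand, pool $22,634.40 (≈ $19.6992 each)
After Jan 22: 1244 on hand, pool $24,838.40 (≈ $19.9666 each)
Jan 25, sell 731: 731/1244 × $24,838.40 → $14,595.55
Jan 26, sell 222: 222/513 × $10,242.85 → $4,432.57
Total COGS = $14,595.55 + $4,432.57 = $19,028.12
Ending inventory (cost pool remaining) = $5,810.28
Check: goods available $24,838.40 = COGS $19,028.12 + ending $5,810.28

COGS = $19,028.12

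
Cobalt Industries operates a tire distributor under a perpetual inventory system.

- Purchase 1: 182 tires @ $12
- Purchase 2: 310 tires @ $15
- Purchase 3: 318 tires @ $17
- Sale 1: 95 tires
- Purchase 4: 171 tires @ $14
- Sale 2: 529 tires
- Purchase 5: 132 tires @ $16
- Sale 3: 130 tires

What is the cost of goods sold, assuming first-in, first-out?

Sale 1 (95) [FIFO — oldest first]: 95 @ $12 = $1,140
Sale 2 (529) [FIFO — oldest first]: 87 @ $12 + 310 @ $15 + 132 @ $17 = $7,938
Sale 3 (130) [FIFO — oldest first]: 130 @ $17 = $2,210
Total COGS = $1,140 + $7,938 + $2,210 = $11,288
Ending inventory: 56 @ $17 + 171 @ $14 + 132 @ $16 = $5,458

COGS = $11,288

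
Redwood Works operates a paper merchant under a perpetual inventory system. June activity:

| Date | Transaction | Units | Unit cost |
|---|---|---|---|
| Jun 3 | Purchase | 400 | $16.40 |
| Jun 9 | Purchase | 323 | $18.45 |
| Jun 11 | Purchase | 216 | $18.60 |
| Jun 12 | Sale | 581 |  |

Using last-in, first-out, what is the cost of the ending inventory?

Ending inventory = $5,871.20

Jun 12, 581 sold [LIFO — newest first]: 216 @ $18.60 + 323 @ $18.45 + 42 @ $16.40 = $10,665.75
Ending inventory: 358 @ $16.40 = $5,871.20
Check: goods available $16,536.95 = COGS $10,665.75 + ending $5,871.20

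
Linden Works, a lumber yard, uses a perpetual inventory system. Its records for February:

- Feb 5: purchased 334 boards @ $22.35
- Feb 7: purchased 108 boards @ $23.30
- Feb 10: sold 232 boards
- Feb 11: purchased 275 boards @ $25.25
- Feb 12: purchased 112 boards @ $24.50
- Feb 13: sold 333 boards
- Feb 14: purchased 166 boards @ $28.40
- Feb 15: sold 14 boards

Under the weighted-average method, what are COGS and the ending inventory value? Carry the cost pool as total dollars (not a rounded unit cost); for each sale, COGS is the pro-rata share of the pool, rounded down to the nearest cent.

COGS = $13,649.18; ending inventory = $10,734.27

After Feb 5: 334 on hand, pool $7,464.90 (≈ $22.3500 each)
After Feb 7: 442 on hand, pool $9,981.30 (≈ $22.5821 each)
Feb 10, sell 232: 232/442 × $9,981.30 → $5,239.05
After Feb 11: 485 on hand, pool $11,686.00 (≈ $24.0948 each)
After Feb 12: 597 on hand, pool $14,430.00 (≈ $24.1709 each)
Feb 13, sell 333: 333/597 × $14,430.00 → $8,048.89
After Feb 14: 430 on hand, pool $11,095.51 (≈ $25.8035 each)
Feb 15, sell 14: 14/430 × $11,095.51 → $361.24
Total COGS = $5,239.05 + $8,048.89 + $361.24 = $13,649.18
Ending inventory (cost pool remaining) = $10,734.27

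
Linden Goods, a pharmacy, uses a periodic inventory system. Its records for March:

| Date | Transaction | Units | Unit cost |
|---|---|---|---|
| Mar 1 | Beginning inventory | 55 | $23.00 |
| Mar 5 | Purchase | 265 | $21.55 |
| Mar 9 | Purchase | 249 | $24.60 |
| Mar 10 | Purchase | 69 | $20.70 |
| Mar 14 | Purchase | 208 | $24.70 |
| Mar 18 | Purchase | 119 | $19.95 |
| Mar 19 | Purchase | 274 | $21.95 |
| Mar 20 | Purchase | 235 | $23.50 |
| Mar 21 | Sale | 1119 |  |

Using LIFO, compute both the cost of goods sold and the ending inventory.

COGS = $25,741.15; ending inventory = $7,836.75

Mar 21, 1119 sold [LIFO — newest first]: 235 @ $23.50 + 274 @ $21.95 + 119 @ $19.95 + 208 @ $24.70 + 69 @ $20.70 + 214 @ $24.60 = $25,741.15
Ending inventory: 55 @ $23.00 + 265 @ $21.55 + 35 @ $24.60 = $7,836.75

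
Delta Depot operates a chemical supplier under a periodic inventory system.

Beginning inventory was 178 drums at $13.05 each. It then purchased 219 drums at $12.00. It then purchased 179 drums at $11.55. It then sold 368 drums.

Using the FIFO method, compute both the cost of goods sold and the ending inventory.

Sale 1 (368) [FIFO — oldest first]: 178 @ $13.05 + 190 @ $12.00 = $4,602.90
Ending inventory: 29 @ $12.00 + 179 @ $11.55 = $2,415.45

COGS = $4,602.90; ending inventory = $2,415.45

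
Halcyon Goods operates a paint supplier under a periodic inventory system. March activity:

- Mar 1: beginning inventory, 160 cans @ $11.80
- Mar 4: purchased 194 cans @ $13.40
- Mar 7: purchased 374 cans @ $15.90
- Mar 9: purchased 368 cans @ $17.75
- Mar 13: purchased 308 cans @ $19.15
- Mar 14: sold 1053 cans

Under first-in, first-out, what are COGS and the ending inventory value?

Mar 14, 1053 sold [FIFO — oldest first]: 160 @ $11.80 + 194 @ $13.40 + 374 @ $15.90 + 325 @ $17.75 = $16,202.95
Ending inventory: 43 @ $17.75 + 308 @ $19.15 = $6,661.45
Check: goods available $22,864.40 = COGS $16,202.95 + ending $6,661.45

COGS = $16,202.95; ending inventory = $6,661.45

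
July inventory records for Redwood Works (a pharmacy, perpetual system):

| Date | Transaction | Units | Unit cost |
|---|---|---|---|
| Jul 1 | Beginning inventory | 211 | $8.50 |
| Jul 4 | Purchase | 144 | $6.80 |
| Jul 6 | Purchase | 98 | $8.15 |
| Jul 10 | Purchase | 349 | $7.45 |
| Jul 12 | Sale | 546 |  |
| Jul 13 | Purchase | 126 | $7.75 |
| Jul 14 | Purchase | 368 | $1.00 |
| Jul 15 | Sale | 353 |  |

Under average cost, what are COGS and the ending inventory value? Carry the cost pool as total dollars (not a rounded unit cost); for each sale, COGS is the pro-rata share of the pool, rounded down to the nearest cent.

COGS = $5,761.50; ending inventory = $1,754.45

After Jul 1: 211 on hand, pool $1,793.50 (≈ $8.5000 each)
After Jul 4: 355 on hand, pool $2,772.70 (≈ $7.8104 each)
After Jul 6: 453 on hand, pool $3,571.40 (≈ $7.8839 each)
After Jul 10: 802 on hand, pool $6,171.45 (≈ $7.6951 each)
Jul 12, sell 546: 546/802 × $6,171.45 → $4,201.51
After Jul 13: 382 on hand, pool $2,946.44 (≈ $7.7132 each)
After Jul 14: 750 on hand, pool $3,314.44 (≈ $4.4193 each)
Jul 15, sell 353: 353/750 × $3,314.44 → $1,559.99
Total COGS = $4,201.51 + $1,559.99 = $5,761.50
Ending inventory (cost pool remaining) = $1,754.45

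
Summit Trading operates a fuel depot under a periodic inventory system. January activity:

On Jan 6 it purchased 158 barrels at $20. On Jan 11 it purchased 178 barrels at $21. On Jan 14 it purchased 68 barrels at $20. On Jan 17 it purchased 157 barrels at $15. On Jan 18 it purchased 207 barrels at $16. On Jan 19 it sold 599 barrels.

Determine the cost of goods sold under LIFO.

COGS = $10,534

Jan 19, 599 sold [LIFO — newest first]: 207 @ $16 + 157 @ $15 + 68 @ $20 + 167 @ $21 = $10,534
Ending inventory: 158 @ $20 + 11 @ $21 = $3,391
Check: goods available $13,925 = COGS $10,534 + ending $3,391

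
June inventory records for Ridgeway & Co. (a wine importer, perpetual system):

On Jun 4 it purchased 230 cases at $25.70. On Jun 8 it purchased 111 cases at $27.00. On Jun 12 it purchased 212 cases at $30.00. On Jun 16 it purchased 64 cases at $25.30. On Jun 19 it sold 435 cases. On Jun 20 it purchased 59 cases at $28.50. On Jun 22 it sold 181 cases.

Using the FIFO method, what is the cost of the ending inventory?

Ending inventory = $1,706.80

Jun 19, 435 sold [FIFO — oldest first]: 230 @ $25.70 + 111 @ $27.00 + 94 @ $30.00 = $11,728.00
Jun 22, 181 sold [FIFO — oldest first]: 118 @ $30.00 + 63 @ $25.30 = $5,133.90
Total COGS = $11,728.00 + $5,133.90 = $16,861.90
Ending inventory: 1 @ $25.30 + 59 @ $28.50 = $1,706.80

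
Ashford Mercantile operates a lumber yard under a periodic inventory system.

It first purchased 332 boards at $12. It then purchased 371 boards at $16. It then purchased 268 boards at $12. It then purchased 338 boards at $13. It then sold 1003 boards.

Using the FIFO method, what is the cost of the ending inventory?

Ending inventory = $3,978

Sale 1 (1003) [FIFO — oldest first]: 332 @ $12 + 371 @ $16 + 268 @ $12 + 32 @ $13 = $13,552
Ending inventory: 306 @ $13 = $3,978
Check: goods available $17,530 = COGS $13,552 + ending $3,978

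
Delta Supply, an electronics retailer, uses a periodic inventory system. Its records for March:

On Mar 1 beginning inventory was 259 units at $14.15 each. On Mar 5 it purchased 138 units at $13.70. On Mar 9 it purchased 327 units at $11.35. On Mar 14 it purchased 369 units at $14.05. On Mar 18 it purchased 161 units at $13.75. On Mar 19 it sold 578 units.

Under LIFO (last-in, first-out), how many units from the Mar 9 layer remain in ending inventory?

279

Mar 19, 578 sold [LIFO — newest first]: 161 @ $13.75 + 369 @ $14.05 + 48 @ $11.35 = $7,943.00
Ending inventory: 259 @ $14.15 + 138 @ $13.70 + 279 @ $11.35 = $8,722.10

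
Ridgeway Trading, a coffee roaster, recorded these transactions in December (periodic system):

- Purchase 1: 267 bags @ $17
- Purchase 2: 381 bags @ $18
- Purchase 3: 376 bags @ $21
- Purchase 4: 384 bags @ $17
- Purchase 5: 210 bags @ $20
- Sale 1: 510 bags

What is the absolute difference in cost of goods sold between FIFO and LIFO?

$387

FIFO COGS: 267 @ $17 + 243 @ $18 = $8,913
LIFO COGS: 210 @ $20 + 300 @ $17 = $9,300
Difference = |$8,913 − $9,300| = $387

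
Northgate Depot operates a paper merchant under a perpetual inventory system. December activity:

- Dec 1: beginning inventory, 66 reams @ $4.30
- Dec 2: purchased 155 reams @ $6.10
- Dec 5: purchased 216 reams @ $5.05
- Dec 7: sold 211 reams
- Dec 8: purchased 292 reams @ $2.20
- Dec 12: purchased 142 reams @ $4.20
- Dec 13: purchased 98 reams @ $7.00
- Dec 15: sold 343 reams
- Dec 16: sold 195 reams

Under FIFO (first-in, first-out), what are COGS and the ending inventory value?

COGS = $3,046.50; ending inventory = $1,198.40

Dec 7, 211 sold [FIFO — oldest first]: 66 @ $4.30 + 145 @ $6.10 = $1,168.30
Dec 15, 343 sold [FIFO — oldest first]: 10 @ $6.10 + 216 @ $5.05 + 117 @ $2.20 = $1,409.20
Dec 16, 195 sold [FIFO — oldest first]: 175 @ $2.20 + 20 @ $4.20 = $469.00
Total COGS = $1,168.30 + $1,409.20 + $469.00 = $3,046.50
Ending inventory: 122 @ $4.20 + 98 @ $7.00 = $1,198.40
Check: goods available $4,244.90 = COGS $3,046.50 + ending $1,198.40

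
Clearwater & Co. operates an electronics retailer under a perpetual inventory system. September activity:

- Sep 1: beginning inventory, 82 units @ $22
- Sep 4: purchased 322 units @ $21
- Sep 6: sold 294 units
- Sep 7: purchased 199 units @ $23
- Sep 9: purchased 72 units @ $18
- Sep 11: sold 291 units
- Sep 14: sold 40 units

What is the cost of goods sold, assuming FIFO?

Sep 6, 294 sold [FIFO — oldest first]: 82 @ $22 + 212 @ $21 = $6,256
Sep 11, 291 sold [FIFO — oldest first]: 110 @ $21 + 181 @ $23 = $6,473
Sep 14, 40 sold [FIFO — oldest first]: 18 @ $23 + 22 @ $18 = $810
Total COGS = $6,256 + $6,473 + $810 = $13,539
Ending inventory: 50 @ $18 = $900

COGS = $13,539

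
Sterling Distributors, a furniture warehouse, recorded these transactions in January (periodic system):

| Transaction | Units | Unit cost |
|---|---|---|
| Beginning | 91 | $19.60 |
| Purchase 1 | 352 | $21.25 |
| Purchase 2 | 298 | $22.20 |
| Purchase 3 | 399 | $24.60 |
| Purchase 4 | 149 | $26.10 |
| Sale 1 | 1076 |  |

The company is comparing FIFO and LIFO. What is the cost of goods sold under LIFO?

COGS = $25,207.40

FIFO COGS: 91 @ $19.60 + 352 @ $21.25 + 298 @ $22.20 + 335 @ $24.60 = $24,120.20
LIFO COGS: 149 @ $26.10 + 399 @ $24.60 + 298 @ $22.20 + 230 @ $21.25 = $25,207.40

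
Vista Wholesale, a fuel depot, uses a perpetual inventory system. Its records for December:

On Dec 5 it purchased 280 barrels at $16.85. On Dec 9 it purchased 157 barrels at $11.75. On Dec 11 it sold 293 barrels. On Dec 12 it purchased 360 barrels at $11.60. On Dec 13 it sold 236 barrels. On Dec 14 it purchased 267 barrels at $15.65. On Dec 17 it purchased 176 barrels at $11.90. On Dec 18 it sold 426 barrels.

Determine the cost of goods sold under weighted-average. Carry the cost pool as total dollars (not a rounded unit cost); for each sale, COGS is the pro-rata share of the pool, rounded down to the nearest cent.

COGS = $13,146.17

After Dec 5: 280 on hand, pool $4,718.00 (≈ $16.8500 each)
After Dec 9: 437 on hand, pool $6,562.75 (≈ $15.0177 each)
Dec 11, sell 293: 293/437 × $6,562.75 → $4,400.19
After Dec 12: 504 on hand, pool $6,338.56 (≈ $12.5765 each)
Dec 13, sell 236: 236/504 × $6,338.56 → $2,968.05
After Dec 14: 535 on hand, pool $7,549.06 (≈ $14.1104 each)
After Dec 17: 711 on hand, pool $9,643.46 (≈ $13.5632 each)
Dec 18, sell 426: 426/711 × $9,643.46 → $5,777.93
Total COGS = $4,400.19 + $2,968.05 + $5,777.93 = $13,146.17
Ending inventory (cost pool remaining) = $3,865.53
Check: goods available $17,011.70 = COGS $13,146.17 + ending $3,865.53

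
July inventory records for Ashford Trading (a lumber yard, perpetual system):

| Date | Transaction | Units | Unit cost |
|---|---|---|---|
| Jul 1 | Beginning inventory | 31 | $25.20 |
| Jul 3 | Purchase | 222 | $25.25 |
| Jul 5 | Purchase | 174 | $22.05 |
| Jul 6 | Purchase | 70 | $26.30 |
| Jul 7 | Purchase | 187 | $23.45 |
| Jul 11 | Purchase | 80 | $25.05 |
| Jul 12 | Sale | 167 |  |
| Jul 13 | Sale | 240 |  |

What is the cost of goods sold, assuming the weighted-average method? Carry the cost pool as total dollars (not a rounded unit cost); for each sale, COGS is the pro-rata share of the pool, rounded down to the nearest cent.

After Jul 1: 31 on hand, pool $781.20 (≈ $25.2000 each)
After Jul 3: 253 on hand, pool $6,386.70 (≈ $25.2439 each)
After Jul 5: 427 on hand, pool $10,223.40 (≈ $23.9424 each)
After Jul 6: 497 on hand, pool $12,064.40 (≈ $24.2744 each)
After Jul 7: 684 on hand, pool $16,449.55 (≈ $24.0490 each)
After Jul 11: 764 on hand, pool $18,453.55 (≈ $24.1539 each)
Jul 12, sell 167: 167/764 × $18,453.55 → $4,033.69
Jul 13, sell 240: 240/597 × $14,419.86 → $5,796.92
Total COGS = $4,033.69 + $5,796.92 = $9,830.61
Ending inventory (cost pool remaining) = $8,622.94

COGS = $9,830.61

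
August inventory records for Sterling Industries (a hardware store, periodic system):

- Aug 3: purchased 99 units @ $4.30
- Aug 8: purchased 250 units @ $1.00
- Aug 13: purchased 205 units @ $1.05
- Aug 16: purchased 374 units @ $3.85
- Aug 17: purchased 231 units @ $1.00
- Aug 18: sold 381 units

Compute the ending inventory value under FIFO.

Aug 18, 381 sold [FIFO — oldest first]: 99 @ $4.30 + 250 @ $1.00 + 32 @ $1.05 = $709.30
Ending inventory: 173 @ $1.05 + 374 @ $3.85 + 231 @ $1.00 = $1,852.55

Ending inventory = $1,852.55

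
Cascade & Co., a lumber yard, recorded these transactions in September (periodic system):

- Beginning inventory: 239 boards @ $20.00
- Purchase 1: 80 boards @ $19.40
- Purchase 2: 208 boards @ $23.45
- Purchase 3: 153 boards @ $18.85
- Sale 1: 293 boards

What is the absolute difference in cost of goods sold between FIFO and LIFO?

$339.45

FIFO COGS: 239 @ $20.00 + 54 @ $19.40 = $5,827.60
LIFO COGS: 153 @ $18.85 + 140 @ $23.45 = $6,167.05
Difference = |$5,827.60 − $6,167.05| = $339.45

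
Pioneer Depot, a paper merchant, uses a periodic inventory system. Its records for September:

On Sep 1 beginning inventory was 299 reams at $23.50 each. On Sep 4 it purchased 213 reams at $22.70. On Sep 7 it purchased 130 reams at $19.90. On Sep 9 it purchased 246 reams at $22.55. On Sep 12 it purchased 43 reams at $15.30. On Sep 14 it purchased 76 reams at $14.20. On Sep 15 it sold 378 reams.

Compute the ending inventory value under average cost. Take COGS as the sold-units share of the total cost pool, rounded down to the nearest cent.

Sep 15, sell 378: 378/1007 × $21,733.00 → $8,157.96
Ending inventory (cost pool remaining) = $13,575.04

Ending inventory = $13,575.04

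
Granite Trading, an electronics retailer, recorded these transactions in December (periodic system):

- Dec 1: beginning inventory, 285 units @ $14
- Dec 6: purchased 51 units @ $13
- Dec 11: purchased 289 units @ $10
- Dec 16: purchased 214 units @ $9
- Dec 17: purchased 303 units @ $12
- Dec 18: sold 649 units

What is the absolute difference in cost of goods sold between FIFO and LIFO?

FIFO COGS: 285 @ $14 + 51 @ $13 + 289 @ $10 + 24 @ $9 = $7,759
LIFO COGS: 303 @ $12 + 214 @ $9 + 132 @ $10 = $6,882
Difference = |$7,759 − $6,882| = $877

$877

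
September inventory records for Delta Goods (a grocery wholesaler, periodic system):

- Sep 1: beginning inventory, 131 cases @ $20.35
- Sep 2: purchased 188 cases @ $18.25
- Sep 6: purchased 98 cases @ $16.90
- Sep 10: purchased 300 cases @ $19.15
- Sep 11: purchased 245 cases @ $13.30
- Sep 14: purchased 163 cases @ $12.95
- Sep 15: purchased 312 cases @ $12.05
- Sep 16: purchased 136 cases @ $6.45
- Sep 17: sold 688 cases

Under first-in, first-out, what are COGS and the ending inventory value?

Sep 17, 688 sold [FIFO — oldest first]: 131 @ $20.35 + 188 @ $18.25 + 98 @ $16.90 + 271 @ $19.15 = $12,942.70
Ending inventory: 29 @ $19.15 + 245 @ $13.30 + 163 @ $12.95 + 312 @ $12.05 + 136 @ $6.45 = $10,561.50
Check: goods available $23,504.20 = COGS $12,942.70 + ending $10,561.50

COGS = $12,942.70; ending inventory = $10,561.50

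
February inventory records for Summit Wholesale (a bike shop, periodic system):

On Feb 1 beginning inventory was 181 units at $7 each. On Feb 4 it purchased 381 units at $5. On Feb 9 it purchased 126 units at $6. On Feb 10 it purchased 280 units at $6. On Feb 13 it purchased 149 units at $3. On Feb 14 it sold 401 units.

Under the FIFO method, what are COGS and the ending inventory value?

Feb 14, 401 sold [FIFO — oldest first]: 181 @ $7 + 220 @ $5 = $2,367
Ending inventory: 161 @ $5 + 126 @ $6 + 280 @ $6 + 149 @ $3 = $3,688
Check: goods available $6,055 = COGS $2,367 + ending $3,688

COGS = $2,367; ending inventory = $3,688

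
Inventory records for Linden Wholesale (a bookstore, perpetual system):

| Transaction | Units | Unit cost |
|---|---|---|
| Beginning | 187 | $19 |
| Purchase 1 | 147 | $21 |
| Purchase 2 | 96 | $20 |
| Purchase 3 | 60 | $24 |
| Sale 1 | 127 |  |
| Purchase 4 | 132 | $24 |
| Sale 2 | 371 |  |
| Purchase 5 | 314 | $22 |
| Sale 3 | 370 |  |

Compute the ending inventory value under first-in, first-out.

Sale 1 (127) [FIFO — oldest first]: 127 @ $19 = $2,413
Sale 2 (371) [FIFO — oldest first]: 60 @ $19 + 147 @ $21 + 96 @ $20 + 60 @ $24 + 8 @ $24 = $7,779
Sale 3 (370) [FIFO — oldest first]: 124 @ $24 + 246 @ $22 = $8,388
Total COGS = $2,413 + $7,779 + $8,388 = $18,580
Ending inventory: 68 @ $22 = $1,496
Check: goods available $20,076 = COGS $18,580 + ending $1,496

Ending inventory = $1,496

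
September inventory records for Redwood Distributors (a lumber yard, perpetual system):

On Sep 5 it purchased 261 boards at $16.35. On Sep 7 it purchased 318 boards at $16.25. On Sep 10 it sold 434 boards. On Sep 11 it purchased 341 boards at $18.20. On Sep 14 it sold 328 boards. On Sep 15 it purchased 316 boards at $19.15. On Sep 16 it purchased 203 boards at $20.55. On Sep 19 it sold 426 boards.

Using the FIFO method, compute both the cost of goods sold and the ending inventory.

Sep 10, 434 sold [FIFO — oldest first]: 261 @ $16.35 + 173 @ $16.25 = $7,078.60
Sep 14, 328 sold [FIFO — oldest first]: 145 @ $16.25 + 183 @ $18.20 = $5,686.85
Sep 19, 426 sold [FIFO — oldest first]: 158 @ $18.20 + 268 @ $19.15 = $8,007.80
Total COGS = $7,078.60 + $5,686.85 + $8,007.80 = $20,773.25
Ending inventory: 48 @ $19.15 + 203 @ $20.55 = $5,090.85

COGS = $20,773.25; ending inventory = $5,090.85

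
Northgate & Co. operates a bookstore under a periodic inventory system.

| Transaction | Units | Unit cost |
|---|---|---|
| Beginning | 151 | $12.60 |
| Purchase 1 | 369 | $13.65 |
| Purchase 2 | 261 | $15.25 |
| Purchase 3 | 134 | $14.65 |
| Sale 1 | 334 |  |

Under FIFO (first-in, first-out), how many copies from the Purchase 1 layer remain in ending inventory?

186

Sale 1 (334) [FIFO — oldest first]: 151 @ $12.60 + 183 @ $13.65 = $4,400.55
Ending inventory: 186 @ $13.65 + 261 @ $15.25 + 134 @ $14.65 = $8,482.25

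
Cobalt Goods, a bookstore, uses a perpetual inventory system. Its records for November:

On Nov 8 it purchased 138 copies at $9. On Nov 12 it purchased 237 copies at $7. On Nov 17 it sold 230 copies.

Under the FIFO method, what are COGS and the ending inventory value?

Nov 17, 230 sold [FIFO — oldest first]: 138 @ $9 + 92 @ $7 = $1,886
Ending inventory: 145 @ $7 = $1,015

COGS = $1,886; ending inventory = $1,015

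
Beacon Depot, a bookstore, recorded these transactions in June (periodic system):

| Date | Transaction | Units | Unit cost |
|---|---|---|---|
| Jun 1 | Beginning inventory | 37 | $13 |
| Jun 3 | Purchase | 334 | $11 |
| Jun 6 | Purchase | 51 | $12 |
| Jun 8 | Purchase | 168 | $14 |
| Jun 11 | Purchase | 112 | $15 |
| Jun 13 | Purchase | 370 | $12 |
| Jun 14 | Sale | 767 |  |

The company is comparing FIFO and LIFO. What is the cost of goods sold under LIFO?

COGS = $9,810

FIFO COGS: 37 @ $13 + 334 @ $11 + 51 @ $12 + 168 @ $14 + 112 @ $15 + 65 @ $12 = $9,579
LIFO COGS: 370 @ $12 + 112 @ $15 + 168 @ $14 + 51 @ $12 + 66 @ $11 = $9,810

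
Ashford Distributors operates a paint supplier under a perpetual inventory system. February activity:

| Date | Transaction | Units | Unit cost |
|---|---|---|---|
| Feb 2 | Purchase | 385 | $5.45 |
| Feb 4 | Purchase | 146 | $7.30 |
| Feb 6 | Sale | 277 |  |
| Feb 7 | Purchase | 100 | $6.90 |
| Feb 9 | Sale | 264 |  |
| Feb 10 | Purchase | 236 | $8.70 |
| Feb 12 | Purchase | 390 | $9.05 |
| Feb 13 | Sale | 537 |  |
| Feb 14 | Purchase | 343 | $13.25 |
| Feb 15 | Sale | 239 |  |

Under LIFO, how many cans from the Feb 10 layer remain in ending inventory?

89

Feb 6, 277 sold [LIFO — newest first]: 146 @ $7.30 + 131 @ $5.45 = $1,779.75
Feb 9, 264 sold [LIFO — newest first]: 100 @ $6.90 + 164 @ $5.45 = $1,583.80
Feb 13, 537 sold [LIFO — newest first]: 390 @ $9.05 + 147 @ $8.70 = $4,808.40
Feb 15, 239 sold [LIFO — newest first]: 239 @ $13.25 = $3,166.75
Total COGS = $1,779.75 + $1,583.80 + $4,808.40 + $3,166.75 = $11,338.70
Ending inventory: 90 @ $5.45 + 89 @ $8.70 + 104 @ $13.25 = $2,642.80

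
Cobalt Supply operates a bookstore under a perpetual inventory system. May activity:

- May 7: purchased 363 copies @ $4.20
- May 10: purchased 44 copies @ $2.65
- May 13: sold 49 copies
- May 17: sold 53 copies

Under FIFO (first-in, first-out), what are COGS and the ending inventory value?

May 13, 49 sold [FIFO — oldest first]: 49 @ $4.20 = $205.80
May 17, 53 sold [FIFO — oldest first]: 53 @ $4.20 = $222.60
Total COGS = $205.80 + $222.60 = $428.40
Ending inventory: 261 @ $4.20 + 44 @ $2.65 = $1,212.80
Check: goods available $1,641.20 = COGS $428.40 + ending $1,212.80

COGS = $428.40; ending inventory = $1,212.80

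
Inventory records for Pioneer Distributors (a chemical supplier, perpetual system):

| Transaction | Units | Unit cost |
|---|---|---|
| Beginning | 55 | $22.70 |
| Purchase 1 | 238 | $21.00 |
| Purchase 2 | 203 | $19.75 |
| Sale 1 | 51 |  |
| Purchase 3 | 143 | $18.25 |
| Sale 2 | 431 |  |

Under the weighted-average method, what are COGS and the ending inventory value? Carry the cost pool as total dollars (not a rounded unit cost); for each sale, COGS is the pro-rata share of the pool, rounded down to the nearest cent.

COGS = $9,711.88; ending inventory = $3,153.62

After Beginning: 55 on hand, pool $1,248.50 (≈ $22.7000 each)
After Purchase 1: 293 on hand, pool $6,246.50 (≈ $21.3191 each)
After Purchase 2: 496 on hand, pool $10,255.75 (≈ $20.6769 each)
Sale 1, sell 51: 51/496 × $10,255.75 → $1,054.52
After Purchase 3: 588 on hand, pool $11,810.98 (≈ $20.0867 each)
Sale 2, sell 431: 431/588 × $11,810.98 → $8,657.36
Total COGS = $1,054.52 + $8,657.36 = $9,711.88
Ending inventory (cost pool remaining) = $3,153.62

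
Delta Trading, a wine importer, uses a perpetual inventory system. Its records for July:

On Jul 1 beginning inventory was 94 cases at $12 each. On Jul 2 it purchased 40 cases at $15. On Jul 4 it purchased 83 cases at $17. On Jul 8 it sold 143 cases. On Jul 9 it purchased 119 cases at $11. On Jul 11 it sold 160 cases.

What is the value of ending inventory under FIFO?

Ending inventory = $363

Jul 8, 143 sold [FIFO — oldest first]: 94 @ $12 + 40 @ $15 + 9 @ $17 = $1,881
Jul 11, 160 sold [FIFO — oldest first]: 74 @ $17 + 86 @ $11 = $2,204
Total COGS = $1,881 + $2,204 = $4,085
Ending inventory: 33 @ $11 = $363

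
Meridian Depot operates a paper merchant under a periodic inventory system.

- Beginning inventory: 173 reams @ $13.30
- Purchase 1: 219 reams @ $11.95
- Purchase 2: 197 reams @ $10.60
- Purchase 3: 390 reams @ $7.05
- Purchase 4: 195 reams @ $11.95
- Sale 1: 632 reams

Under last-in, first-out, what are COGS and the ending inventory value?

COGS = $5,577.95; ending inventory = $6,507.95

Sale 1 (632) [LIFO — newest first]: 195 @ $11.95 + 390 @ $7.05 + 47 @ $10.60 = $5,577.95
Ending inventory: 173 @ $13.30 + 219 @ $11.95 + 150 @ $10.60 = $6,507.95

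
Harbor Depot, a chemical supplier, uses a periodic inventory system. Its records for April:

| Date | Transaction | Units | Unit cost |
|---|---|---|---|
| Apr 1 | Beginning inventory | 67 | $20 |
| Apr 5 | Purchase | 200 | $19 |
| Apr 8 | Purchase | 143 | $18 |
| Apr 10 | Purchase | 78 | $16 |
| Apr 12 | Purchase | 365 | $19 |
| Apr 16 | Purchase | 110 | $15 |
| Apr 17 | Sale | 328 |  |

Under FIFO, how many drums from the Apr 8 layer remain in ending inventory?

82

Apr 17, 328 sold [FIFO — oldest first]: 67 @ $20 + 200 @ $19 + 61 @ $18 = $6,238
Ending inventory: 82 @ $18 + 78 @ $16 + 365 @ $19 + 110 @ $15 = $11,309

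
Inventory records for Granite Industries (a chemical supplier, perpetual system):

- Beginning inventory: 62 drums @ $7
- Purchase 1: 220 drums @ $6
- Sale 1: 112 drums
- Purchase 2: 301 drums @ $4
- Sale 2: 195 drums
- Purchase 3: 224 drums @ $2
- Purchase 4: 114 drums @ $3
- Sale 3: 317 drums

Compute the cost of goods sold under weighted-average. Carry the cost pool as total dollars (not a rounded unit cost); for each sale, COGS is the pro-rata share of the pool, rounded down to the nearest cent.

COGS = $2,724.87

After Beginning: 62 on hand, pool $434.00 (≈ $7.0000 each)
After Purchase 1: 282 on hand, pool $1,754.00 (≈ $6.2199 each)
Sale 1, sell 112: 112/282 × $1,754.00 → $696.62
After Purchase 2: 471 on hand, pool $2,261.38 (≈ $4.8012 each)
Sale 2, sell 195: 195/471 × $2,261.38 → $936.24
After Purchase 3: 500 on hand, pool $1,773.14 (≈ $3.5463 each)
After Purchase 4: 614 on hand, pool $2,115.14 (≈ $3.4449 each)
Sale 3, sell 317: 317/614 × $2,115.14 → $1,092.01
Total COGS = $696.62 + $936.24 + $1,092.01 = $2,724.87
Ending inventory (cost pool remaining) = $1,023.13
Check: goods available $3,748.00 = COGS $2,724.87 + ending $1,023.13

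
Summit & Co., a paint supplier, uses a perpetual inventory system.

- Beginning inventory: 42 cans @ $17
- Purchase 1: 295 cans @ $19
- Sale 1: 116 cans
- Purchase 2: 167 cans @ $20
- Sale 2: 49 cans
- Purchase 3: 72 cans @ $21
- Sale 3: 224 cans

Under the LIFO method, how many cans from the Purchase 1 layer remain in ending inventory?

Sale 1 (116) [LIFO — newest first]: 116 @ $19 = $2,204
Sale 2 (49) [LIFO — newest first]: 49 @ $20 = $980
Sale 3 (224) [LIFO — newest first]: 72 @ $21 + 118 @ $20 + 34 @ $19 = $4,518
Total COGS = $2,204 + $980 + $4,518 = $7,702
Ending inventory: 42 @ $17 + 145 @ $19 = $3,469
Check: goods available $11,171 = COGS $7,702 + ending $3,469

145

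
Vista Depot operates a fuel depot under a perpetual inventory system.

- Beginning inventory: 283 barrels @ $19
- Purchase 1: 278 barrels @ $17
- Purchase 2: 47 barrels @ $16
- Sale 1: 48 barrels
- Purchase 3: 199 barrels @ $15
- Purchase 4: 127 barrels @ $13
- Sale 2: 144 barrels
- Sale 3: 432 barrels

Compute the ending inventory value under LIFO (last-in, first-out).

Sale 1 (48) [LIFO — newest first]: 47 @ $16 + 1 @ $17 = $769
Sale 2 (144) [LIFO — newest first]: 127 @ $13 + 17 @ $15 = $1,906
Sale 3 (432) [LIFO — newest first]: 182 @ $15 + 250 @ $17 = $6,980
Total COGS = $769 + $1,906 + $6,980 = $9,655
Ending inventory: 283 @ $19 + 27 @ $17 = $5,836

Ending inventory = $5,836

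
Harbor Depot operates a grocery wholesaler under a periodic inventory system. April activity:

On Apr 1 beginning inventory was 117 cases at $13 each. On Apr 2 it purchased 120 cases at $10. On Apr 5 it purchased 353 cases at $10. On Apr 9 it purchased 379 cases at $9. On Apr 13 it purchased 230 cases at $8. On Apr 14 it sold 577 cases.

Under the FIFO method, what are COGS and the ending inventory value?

COGS = $6,121; ending inventory = $5,381

Apr 14, 577 sold [FIFO — oldest first]: 117 @ $13 + 120 @ $10 + 340 @ $10 = $6,121
Ending inventory: 13 @ $10 + 379 @ $9 + 230 @ $8 = $5,381
Check: goods available $11,502 = COGS $6,121 + ending $5,381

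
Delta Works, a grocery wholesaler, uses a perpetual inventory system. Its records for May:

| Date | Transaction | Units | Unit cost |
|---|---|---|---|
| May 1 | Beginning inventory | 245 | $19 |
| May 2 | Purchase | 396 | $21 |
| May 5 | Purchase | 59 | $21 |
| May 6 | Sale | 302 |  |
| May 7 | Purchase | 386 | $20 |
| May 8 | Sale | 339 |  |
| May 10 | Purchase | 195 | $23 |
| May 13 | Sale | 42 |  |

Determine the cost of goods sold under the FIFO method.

May 6, 302 sold [FIFO — oldest first]: 245 @ $19 + 57 @ $21 = $5,852
May 8, 339 sold [FIFO — oldest first]: 339 @ $21 = $7,119
May 13, 42 sold [FIFO — oldest first]: 42 @ $21 = $882
Total COGS = $5,852 + $7,119 + $882 = $13,853
Ending inventory: 17 @ $21 + 386 @ $20 + 195 @ $23 = $12,562
Check: goods available $26,415 = COGS $13,853 + ending $12,562

COGS = $13,853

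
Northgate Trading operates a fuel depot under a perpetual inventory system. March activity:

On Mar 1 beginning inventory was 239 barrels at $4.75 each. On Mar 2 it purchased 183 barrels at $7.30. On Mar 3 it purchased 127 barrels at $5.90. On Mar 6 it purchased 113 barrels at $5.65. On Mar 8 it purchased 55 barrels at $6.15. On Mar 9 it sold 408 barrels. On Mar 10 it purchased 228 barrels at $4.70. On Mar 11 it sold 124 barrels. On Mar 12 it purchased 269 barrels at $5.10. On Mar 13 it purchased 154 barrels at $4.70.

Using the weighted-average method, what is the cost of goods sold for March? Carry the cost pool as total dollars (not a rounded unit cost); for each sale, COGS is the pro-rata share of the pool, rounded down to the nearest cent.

COGS = $3,053.45

After Mar 1: 239 on hand, pool $1,135.25 (≈ $4.7500 each)
After Mar 2: 422 on hand, pool $2,471.15 (≈ $5.8558 each)
After Mar 3: 549 on hand, pool $3,220.45 (≈ $5.8660 each)
After Mar 6: 662 on hand, pool $3,858.90 (≈ $5.8292 each)
After Mar 8: 717 on hand, pool $4,197.15 (≈ $5.8538 each)
Mar 9, sell 408: 408/717 × $4,197.15 → $2,388.33
After Mar 10: 537 on hand, pool $2,880.42 (≈ $5.3639 each)
Mar 11, sell 124: 124/537 × $2,880.42 → $665.12
After Mar 12: 682 on hand, pool $3,587.20 (≈ $5.2598 each)
After Mar 13: 836 on hand, pool $4,311.00 (≈ $5.1567 each)
Total COGS = $2,388.33 + $665.12 = $3,053.45
Ending inventory (cost pool remaining) = $4,311.00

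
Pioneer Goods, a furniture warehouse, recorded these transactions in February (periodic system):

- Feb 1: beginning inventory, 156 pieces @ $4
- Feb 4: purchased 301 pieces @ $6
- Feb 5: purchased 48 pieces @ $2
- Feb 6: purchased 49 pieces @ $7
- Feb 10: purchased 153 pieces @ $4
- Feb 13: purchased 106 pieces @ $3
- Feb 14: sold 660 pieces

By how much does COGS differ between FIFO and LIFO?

$106

FIFO COGS: 156 @ $4 + 301 @ $6 + 48 @ $2 + 49 @ $7 + 106 @ $4 = $3,293
LIFO COGS: 106 @ $3 + 153 @ $4 + 49 @ $7 + 48 @ $2 + 301 @ $6 + 3 @ $4 = $3,187
Difference = |$3,293 − $3,187| = $106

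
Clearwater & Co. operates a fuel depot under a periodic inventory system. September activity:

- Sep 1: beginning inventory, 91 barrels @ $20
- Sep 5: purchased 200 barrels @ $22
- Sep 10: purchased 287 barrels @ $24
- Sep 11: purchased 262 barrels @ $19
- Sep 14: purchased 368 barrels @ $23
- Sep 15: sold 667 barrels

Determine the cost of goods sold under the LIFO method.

COGS = $14,330

Sep 15, 667 sold [LIFO — newest first]: 368 @ $23 + 262 @ $19 + 37 @ $24 = $14,330
Ending inventory: 91 @ $20 + 200 @ $22 + 250 @ $24 = $12,220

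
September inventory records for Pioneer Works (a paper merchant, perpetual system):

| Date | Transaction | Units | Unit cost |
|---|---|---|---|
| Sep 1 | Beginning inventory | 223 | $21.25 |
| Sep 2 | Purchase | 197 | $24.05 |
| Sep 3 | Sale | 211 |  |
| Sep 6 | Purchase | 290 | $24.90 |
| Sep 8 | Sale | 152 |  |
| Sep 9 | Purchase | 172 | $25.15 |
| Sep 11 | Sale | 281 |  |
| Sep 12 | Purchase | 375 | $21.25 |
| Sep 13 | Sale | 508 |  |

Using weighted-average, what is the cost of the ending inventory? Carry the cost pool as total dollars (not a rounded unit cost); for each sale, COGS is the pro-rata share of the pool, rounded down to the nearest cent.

Ending inventory = $2,356.76

After Sep 1: 223 on hand, pool $4,738.75 (≈ $21.2500 each)
After Sep 2: 420 on hand, pool $9,476.60 (≈ $22.5633 each)
Sep 3, sell 211: 211/420 × $9,476.60 → $4,760.86
After Sep 6: 499 on hand, pool $11,936.74 (≈ $23.9213 each)
Sep 8, sell 152: 152/499 × $11,936.74 → $3,636.04
After Sep 9: 519 on hand, pool $12,626.50 (≈ $24.3285 each)
Sep 11, sell 281: 281/519 × $12,626.50 → $6,836.31
After Sep 12: 613 on hand, pool $13,758.94 (≈ $22.4453 each)
Sep 13, sell 508: 508/613 × $13,758.94 → $11,402.18
Total COGS = $4,760.86 + $3,636.04 + $6,836.31 + $11,402.18 = $26,635.39
Ending inventory (cost pool remaining) = $2,356.76
Check: goods available $28,992.15 = COGS $26,635.39 + ending $2,356.76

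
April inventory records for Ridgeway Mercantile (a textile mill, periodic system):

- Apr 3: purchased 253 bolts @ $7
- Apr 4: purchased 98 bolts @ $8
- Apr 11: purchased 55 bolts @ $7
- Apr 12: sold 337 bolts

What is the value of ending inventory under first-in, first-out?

Ending inventory = $497

Apr 12, 337 sold [FIFO — oldest first]: 253 @ $7 + 84 @ $8 = $2,443
Ending inventory: 14 @ $8 + 55 @ $7 = $497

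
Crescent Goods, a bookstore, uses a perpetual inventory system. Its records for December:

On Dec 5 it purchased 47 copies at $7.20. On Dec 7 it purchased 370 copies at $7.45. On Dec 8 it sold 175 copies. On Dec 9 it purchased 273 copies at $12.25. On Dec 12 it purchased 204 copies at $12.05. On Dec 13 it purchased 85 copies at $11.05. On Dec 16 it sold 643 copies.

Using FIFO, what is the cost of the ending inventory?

Dec 8, 175 sold [FIFO — oldest first]: 47 @ $7.20 + 128 @ $7.45 = $1,292.00
Dec 16, 643 sold [FIFO — oldest first]: 242 @ $7.45 + 273 @ $12.25 + 128 @ $12.05 = $6,689.55
Total COGS = $1,292.00 + $6,689.55 = $7,981.55
Ending inventory: 76 @ $12.05 + 85 @ $11.05 = $1,855.05
Check: goods available $9,836.60 = COGS $7,981.55 + ending $1,855.05

Ending inventory = $1,855.05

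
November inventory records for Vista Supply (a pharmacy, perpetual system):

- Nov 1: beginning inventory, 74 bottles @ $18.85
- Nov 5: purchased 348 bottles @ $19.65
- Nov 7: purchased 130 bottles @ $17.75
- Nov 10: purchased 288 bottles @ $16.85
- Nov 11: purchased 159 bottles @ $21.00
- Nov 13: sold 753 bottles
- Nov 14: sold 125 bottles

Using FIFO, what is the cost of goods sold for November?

Nov 13, 753 sold [FIFO — oldest first]: 74 @ $18.85 + 348 @ $19.65 + 130 @ $17.75 + 201 @ $16.85 = $13,927.45
Nov 14, 125 sold [FIFO — oldest first]: 87 @ $16.85 + 38 @ $21.00 = $2,263.95
Total COGS = $13,927.45 + $2,263.95 = $16,191.40
Ending inventory: 121 @ $21.00 = $2,541.00

COGS = $16,191.40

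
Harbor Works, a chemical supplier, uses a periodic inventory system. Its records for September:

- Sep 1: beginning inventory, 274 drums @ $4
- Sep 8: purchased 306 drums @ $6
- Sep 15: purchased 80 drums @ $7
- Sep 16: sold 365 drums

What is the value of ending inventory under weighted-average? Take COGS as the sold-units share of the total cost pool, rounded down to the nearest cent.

Ending inventory = $1,560.82

Sep 16, sell 365: 365/660 × $3,492.00 → $1,931.18
Ending inventory (cost pool remaining) = $1,560.82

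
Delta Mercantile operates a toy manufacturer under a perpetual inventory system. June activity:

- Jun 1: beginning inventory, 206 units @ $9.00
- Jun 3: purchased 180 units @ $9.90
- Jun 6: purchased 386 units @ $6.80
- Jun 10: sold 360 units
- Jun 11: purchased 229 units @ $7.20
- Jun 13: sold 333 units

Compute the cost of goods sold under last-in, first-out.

COGS = $5,045.80

Jun 10, 360 sold [LIFO — newest first]: 360 @ $6.80 = $2,448.00
Jun 13, 333 sold [LIFO — newest first]: 229 @ $7.20 + 26 @ $6.80 + 78 @ $9.90 = $2,597.80
Total COGS = $2,448.00 + $2,597.80 = $5,045.80
Ending inventory: 206 @ $9.00 + 102 @ $9.90 = $2,863.80
Check: goods available $7,909.60 = COGS $5,045.80 + ending $2,863.80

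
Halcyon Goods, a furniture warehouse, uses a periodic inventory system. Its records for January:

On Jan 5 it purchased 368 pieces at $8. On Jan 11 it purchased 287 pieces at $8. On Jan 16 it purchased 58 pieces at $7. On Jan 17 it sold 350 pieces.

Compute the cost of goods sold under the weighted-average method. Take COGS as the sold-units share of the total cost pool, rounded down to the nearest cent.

COGS = $2,771.52

Jan 17, sell 350: 350/713 × $5,646.00 → $2,771.52
Ending inventory (cost pool remaining) = $2,874.48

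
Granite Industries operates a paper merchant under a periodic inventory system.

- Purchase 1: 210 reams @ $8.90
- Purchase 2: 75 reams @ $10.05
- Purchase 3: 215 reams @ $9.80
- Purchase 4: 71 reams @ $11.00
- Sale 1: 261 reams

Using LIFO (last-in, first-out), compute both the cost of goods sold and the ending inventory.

COGS = $2,643.00; ending inventory = $2,867.75

Sale 1 (261) [LIFO — newest first]: 71 @ $11.00 + 190 @ $9.80 = $2,643.00
Ending inventory: 210 @ $8.90 + 75 @ $10.05 + 25 @ $9.80 = $2,867.75
Check: goods available $5,510.75 = COGS $2,643.00 + ending $2,867.75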